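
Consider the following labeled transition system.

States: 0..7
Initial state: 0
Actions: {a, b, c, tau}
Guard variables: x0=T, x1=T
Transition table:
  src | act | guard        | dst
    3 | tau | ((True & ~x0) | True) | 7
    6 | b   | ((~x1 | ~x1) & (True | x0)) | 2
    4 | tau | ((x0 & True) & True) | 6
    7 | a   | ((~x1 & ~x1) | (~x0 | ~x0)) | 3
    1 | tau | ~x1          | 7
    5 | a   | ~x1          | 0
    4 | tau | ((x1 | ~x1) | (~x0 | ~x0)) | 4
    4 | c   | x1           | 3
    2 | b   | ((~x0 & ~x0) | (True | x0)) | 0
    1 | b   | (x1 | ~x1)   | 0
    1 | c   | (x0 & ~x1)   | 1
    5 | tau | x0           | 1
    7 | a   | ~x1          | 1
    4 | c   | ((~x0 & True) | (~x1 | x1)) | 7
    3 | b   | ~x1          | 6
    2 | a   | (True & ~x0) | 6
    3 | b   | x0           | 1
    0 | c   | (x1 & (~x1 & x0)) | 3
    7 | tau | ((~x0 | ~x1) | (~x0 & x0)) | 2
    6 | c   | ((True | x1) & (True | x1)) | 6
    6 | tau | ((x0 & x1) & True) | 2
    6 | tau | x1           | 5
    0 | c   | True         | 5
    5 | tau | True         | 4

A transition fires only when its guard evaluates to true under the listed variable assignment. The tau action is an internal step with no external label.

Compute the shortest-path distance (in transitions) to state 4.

Answer: 2

Analysis:
Layered search for 4:
  depth 0: {0}
  depth 1: {5}
  depth 2: {1,4}
4 enters at depth 2; path c·tau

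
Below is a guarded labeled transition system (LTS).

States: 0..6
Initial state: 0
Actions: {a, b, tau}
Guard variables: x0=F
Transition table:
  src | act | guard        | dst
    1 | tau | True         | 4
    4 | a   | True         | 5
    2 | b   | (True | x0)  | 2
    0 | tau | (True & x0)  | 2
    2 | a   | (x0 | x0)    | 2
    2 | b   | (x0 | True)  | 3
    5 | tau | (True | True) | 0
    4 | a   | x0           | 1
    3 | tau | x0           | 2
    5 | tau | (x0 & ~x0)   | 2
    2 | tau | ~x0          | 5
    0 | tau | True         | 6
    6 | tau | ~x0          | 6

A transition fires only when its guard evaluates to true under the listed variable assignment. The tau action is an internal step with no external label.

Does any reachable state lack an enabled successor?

Answer: DEADLOCK-FREE

Analysis:
Reach set: {0,6}
  0: tau→6  [1 out]
  6: tau→6  [1 out]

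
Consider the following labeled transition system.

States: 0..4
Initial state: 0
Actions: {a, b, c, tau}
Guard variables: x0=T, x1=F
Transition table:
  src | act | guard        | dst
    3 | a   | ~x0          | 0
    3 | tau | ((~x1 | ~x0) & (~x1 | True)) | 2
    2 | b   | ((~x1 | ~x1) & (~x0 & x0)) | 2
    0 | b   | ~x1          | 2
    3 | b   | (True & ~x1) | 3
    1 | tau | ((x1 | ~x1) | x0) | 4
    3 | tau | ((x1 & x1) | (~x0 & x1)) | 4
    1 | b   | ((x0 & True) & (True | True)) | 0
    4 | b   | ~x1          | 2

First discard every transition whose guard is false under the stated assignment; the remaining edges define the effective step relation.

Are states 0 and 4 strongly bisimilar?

Answer: BISIMILAR

Working:
Bisimulation quotient by refinement:
  π0 = {{0,1,2,3,4}}
  π1 = {{0,4},{1,3},{2}}
  π2 = {{0,4},{1},{2},{3}}
stable after 3 split(s): 4 block(s)
0∈{0,4}, 4∈{0,4}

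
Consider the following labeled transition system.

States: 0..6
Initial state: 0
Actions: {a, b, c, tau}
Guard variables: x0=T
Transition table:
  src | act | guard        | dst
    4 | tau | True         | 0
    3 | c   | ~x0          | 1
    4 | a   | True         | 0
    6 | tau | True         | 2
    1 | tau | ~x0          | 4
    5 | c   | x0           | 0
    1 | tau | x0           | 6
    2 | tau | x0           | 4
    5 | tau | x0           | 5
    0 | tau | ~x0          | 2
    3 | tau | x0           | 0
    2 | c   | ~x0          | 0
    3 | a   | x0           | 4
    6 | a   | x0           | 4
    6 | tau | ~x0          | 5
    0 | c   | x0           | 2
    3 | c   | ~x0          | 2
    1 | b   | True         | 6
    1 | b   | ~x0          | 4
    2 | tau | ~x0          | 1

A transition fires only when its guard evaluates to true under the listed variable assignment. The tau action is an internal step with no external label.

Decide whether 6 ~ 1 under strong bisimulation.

Bisimulation quotient by refinement:
  round 0: {{0,1,2,3,4,5,6}}
  round 1: {{0},{1},{2},{3,4,6},{5}}
  round 2: {{0},{1},{2},{3},{4},{5},{6}}
Fixed point at round 3; 7 class(es).
class of 6: {6}; class of 1: {1}

Answer: NOT BISIMILAR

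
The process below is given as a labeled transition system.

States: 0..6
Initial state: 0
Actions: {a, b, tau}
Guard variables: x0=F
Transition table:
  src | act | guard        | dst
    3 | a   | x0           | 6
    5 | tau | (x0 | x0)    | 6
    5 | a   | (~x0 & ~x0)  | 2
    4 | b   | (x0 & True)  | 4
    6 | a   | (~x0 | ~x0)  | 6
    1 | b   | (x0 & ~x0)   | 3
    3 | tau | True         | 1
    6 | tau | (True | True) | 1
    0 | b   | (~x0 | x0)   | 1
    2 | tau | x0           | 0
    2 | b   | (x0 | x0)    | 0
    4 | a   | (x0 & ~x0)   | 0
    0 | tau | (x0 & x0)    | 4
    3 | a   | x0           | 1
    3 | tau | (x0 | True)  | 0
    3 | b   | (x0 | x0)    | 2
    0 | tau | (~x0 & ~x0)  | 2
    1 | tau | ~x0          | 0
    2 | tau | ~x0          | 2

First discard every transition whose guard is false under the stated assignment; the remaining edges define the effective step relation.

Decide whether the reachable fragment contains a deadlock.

Answer: DEADLOCK-FREE

Working:
Reach set: {0,1,2}
  0: b→1  tau→2  [2 exit(s)]
  1: tau→0  [1 exit(s)]
  2: tau→2  [1 exit(s)]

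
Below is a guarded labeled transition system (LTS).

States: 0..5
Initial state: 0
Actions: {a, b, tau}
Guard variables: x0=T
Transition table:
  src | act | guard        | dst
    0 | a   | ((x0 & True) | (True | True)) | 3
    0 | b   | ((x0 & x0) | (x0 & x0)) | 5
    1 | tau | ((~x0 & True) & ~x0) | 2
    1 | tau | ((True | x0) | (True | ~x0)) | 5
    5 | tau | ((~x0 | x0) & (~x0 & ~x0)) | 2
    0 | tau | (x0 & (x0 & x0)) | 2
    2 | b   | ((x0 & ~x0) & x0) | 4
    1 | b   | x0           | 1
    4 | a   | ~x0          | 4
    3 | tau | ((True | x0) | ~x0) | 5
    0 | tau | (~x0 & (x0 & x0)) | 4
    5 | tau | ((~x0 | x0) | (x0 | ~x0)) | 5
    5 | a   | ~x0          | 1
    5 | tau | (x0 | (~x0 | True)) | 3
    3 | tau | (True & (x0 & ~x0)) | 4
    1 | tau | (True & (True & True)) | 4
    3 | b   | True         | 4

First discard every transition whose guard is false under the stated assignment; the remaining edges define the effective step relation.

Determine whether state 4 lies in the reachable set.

Guard filter leaves 10 enabled edge(s).
depth 0: {0}
depth 1: {2,3,5}  now seen {0,2,3,5}
depth 2: {4}  now seen {0,2,3,4,5}
R = {0,2,3,4,5}
trace reaching 4: a·b

Answer: REACHABLE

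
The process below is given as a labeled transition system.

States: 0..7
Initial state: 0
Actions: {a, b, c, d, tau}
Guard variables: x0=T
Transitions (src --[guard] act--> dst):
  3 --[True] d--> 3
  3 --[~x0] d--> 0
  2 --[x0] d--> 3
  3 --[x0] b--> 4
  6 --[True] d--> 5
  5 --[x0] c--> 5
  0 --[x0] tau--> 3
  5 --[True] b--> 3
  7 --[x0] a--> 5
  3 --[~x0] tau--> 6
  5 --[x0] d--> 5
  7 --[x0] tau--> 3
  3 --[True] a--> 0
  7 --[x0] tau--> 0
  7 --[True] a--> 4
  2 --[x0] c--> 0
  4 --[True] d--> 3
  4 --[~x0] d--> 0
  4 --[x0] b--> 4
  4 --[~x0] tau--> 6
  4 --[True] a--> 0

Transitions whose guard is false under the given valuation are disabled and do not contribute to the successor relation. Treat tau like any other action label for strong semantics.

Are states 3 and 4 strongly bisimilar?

Answer: BISIMILAR

Analysis:
Compute ~ classes (split until stable):
  P[0] = {{0,1,2,3,4,5,6,7}}
  P[1] = {{0},{1},{2},{3,4},{5},{6},{7}}
stable after 2 split(s): 7 block(s)
[3]={3,4}  [4]={3,4}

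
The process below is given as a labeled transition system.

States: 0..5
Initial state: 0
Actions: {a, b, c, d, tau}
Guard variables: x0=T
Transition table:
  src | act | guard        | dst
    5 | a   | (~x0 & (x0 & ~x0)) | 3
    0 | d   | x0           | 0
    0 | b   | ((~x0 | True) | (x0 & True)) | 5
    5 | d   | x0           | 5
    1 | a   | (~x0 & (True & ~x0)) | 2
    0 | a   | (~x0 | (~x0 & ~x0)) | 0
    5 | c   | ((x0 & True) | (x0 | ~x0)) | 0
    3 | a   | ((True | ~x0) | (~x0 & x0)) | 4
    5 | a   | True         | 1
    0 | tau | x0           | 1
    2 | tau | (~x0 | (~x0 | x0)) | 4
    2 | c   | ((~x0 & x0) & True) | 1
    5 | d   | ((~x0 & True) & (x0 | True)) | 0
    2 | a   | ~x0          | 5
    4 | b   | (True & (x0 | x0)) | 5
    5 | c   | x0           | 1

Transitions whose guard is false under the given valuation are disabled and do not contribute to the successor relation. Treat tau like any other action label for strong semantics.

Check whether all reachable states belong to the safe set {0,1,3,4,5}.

Answer: INVARIANT HOLDS

Analysis:
Safe = {0,1,3,4,5}
Reachable = {0,1,5}
  0: ✓
  1: ✓
  5: ✓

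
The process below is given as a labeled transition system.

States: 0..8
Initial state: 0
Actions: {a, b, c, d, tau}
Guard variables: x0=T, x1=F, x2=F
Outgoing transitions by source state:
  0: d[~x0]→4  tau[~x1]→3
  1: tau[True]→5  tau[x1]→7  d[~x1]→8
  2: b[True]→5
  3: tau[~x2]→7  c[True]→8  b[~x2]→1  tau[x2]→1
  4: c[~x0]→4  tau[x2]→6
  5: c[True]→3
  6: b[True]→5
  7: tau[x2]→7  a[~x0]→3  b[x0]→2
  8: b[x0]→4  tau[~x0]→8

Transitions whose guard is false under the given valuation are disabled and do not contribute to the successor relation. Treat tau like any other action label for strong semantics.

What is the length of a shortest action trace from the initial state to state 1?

Answer: 2

Trace:
Breadth-first toward 1:
  Layer 0: {0}
  Layer 1: {3}
  Layer 2: {1,7,8}
first hit 1 at d=2 via tau·b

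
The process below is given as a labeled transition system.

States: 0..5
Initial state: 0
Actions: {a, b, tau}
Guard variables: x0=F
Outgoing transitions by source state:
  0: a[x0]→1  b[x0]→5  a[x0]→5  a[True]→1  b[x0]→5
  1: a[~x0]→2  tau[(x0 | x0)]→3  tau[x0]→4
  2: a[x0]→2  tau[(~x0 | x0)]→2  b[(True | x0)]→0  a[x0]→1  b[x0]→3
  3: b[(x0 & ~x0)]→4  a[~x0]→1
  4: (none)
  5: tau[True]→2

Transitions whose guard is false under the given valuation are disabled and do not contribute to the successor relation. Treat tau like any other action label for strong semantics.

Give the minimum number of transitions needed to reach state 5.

Answer: UNREACHABLE

Trace:
Breadth-first toward 5:
  Layer 0: {0}
  Layer 1: {1}
  Layer 2: {2}
5 never appears.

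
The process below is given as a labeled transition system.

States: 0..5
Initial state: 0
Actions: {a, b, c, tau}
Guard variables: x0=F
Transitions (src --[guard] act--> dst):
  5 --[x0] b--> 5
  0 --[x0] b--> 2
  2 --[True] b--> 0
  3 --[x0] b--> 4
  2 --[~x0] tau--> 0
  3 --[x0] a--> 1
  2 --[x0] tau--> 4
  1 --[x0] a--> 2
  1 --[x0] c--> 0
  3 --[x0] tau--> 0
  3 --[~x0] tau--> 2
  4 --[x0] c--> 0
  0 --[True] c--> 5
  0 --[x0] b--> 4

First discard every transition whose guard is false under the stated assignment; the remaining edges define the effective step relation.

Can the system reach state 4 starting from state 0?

Answer: UNREACHABLE

Analysis:
4 transition(s) survive guard evaluation.
L0 = {0}
L1 = {5}  total {0,5}
Reach set: {0,5}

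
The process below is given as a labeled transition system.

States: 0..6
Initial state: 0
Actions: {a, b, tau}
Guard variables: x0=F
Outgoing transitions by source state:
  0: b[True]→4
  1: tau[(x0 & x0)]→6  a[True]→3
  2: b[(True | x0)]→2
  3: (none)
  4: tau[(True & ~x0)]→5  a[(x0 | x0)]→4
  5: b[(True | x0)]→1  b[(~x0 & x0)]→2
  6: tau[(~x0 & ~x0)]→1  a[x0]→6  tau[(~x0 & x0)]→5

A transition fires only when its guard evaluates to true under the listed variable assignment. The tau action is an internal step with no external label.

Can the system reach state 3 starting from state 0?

Answer: REACHABLE

Working:
After dropping false guards: 6 live edges.
L0 = {0}
L1 = {4}  total {0,4}
L2 = {5}  total {0,4,5}
L3 = {1}  total {0,1,4,5}
L4 = {3}  total {0,1,3,4,5}
R = {0,1,3,4,5}
witness 3: b·tau·b·a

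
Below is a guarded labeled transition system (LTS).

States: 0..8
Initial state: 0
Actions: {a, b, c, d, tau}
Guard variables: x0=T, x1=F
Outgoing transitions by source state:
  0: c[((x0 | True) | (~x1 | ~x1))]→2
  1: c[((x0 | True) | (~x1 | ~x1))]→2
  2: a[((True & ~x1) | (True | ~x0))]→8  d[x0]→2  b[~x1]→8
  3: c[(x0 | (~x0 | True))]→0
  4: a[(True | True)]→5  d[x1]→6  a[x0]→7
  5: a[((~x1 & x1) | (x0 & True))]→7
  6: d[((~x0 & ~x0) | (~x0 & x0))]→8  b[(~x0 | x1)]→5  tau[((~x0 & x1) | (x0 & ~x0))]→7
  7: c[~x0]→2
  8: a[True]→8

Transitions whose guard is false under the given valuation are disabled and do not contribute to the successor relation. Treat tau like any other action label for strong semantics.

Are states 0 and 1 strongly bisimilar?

Compute ~ classes (split until stable):
  π0 = {{0,1,2,3,4,5,6,7,8}}
  π1 = {{0,1,3},{2},{4,5,8},{6,7}}
  π2 = {{0,1},{2},{3},{4},{5},{6,7},{8}}
stable after 3 split(s): 7 block(s)
0∈{0,1}, 1∈{0,1}

Answer: BISIMILAR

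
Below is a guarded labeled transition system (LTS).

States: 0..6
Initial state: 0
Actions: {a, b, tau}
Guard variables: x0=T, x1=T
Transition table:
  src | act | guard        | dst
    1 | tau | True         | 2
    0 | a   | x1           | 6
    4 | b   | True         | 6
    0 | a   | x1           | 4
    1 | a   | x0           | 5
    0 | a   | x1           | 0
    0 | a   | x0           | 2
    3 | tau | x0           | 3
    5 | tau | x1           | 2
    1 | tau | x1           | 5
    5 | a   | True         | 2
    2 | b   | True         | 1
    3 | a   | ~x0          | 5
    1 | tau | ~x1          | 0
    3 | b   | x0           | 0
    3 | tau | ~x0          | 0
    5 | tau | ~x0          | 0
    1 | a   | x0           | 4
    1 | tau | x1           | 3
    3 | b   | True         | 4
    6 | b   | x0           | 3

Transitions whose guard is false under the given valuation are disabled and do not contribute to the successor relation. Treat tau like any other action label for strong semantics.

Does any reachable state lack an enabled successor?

Reachable = {0,1,2,3,4,5,6}
  0: a→0  a→2  a→4  a→6  [4 out]
  1: a→4  a→5  tau→2  tau→3  tau→5  [5 out]
  2: b→1  [1 out]
  3: b→0  b→4  tau→3  [3 out]
  4: b→6  [1 out]
  5: a→2  tau→2  [2 out]
  6: b→3  [1 out]

Answer: DEADLOCK-FREE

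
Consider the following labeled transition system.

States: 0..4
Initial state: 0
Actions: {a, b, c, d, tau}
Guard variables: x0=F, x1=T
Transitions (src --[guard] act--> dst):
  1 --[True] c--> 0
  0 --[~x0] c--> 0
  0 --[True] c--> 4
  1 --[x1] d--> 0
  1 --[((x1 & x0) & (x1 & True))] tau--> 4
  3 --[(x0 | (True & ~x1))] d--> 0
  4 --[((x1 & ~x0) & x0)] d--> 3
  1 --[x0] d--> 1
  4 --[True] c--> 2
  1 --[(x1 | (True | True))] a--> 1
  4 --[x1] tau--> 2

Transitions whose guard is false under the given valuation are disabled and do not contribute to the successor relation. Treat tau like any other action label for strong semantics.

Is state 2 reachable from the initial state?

Answer: REACHABLE

Trace:
7 transition(s) survive guard evaluation.
Layer 0: {0}
Layer 1: {4}  total {0,4}
Layer 2: {2}  total {0,2,4}
R = {0,2,4}
Path to 2: c·c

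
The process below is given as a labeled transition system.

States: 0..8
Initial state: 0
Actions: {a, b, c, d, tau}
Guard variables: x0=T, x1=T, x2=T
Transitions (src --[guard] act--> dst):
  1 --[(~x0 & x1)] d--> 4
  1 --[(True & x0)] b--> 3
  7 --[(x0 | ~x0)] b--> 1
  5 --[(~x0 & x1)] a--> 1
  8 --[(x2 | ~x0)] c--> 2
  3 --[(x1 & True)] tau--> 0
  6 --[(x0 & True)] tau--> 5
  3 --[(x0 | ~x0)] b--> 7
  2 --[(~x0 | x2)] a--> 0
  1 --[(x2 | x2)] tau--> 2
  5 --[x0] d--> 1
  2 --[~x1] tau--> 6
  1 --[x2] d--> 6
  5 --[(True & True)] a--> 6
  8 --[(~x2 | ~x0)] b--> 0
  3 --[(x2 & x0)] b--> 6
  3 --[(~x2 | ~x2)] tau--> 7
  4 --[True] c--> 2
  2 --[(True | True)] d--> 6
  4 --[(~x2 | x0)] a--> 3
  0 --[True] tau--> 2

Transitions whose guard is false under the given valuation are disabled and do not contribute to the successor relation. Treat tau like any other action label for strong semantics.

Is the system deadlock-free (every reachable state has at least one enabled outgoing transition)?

Answer: DEADLOCK-FREE

Trace:
Reachable = {0,1,2,3,5,6,7}
  0: tau→2  [1 exit(s)]
  1: b→3  d→6  tau→2  [3 exit(s)]
  2: a→0  d→6  [2 exit(s)]
  3: b→6  b→7  tau→0  [3 exit(s)]
  5: a→6  d→1  [2 exit(s)]
  6: tau→5  [1 exit(s)]
  7: b→1  [1 exit(s)]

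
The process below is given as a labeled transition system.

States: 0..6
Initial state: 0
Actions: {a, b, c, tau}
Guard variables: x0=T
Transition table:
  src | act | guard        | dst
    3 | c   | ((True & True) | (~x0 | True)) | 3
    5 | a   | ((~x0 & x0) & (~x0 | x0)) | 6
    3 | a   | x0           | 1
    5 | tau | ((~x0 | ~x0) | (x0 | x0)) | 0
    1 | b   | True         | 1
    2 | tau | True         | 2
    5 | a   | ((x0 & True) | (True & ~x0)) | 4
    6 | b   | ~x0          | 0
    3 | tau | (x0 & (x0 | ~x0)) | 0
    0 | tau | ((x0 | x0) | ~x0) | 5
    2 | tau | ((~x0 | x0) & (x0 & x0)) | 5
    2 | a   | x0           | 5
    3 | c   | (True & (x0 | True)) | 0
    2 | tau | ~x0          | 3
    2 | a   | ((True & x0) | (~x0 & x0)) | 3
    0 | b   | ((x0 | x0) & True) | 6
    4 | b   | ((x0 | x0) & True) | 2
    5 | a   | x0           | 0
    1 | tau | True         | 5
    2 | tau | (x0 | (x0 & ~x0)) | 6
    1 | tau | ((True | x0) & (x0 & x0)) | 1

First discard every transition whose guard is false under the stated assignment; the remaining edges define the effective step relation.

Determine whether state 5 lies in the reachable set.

After dropping false guards: 18 live edges.
L0 = {0}
L1 = {5,6}  cumulative {0,5,6}
L2 = {4}  cumulative {0,4,5,6}
L3 = {2}  cumulative {0,2,4,5,6}
L4 = {3}  cumulative {0,2,3,4,5,6}
L5 = {1}  cumulative {0,1,2,3,4,5,6}
Reachable = {0,1,2,3,4,5,6}
witness 5: tau

Answer: REACHABLE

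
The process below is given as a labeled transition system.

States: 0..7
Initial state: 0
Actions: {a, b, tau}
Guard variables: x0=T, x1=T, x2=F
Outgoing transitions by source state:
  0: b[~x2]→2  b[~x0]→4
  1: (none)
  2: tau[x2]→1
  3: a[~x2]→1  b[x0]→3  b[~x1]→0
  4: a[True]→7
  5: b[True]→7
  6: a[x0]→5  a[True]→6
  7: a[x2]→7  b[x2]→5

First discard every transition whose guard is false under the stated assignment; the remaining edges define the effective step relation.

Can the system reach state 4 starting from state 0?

Guard filter leaves 7 enabled edge(s).
Layer 0: {0}
Layer 1: {2}  cumulative {0,2}
Reachable = {0,2}

Answer: UNREACHABLE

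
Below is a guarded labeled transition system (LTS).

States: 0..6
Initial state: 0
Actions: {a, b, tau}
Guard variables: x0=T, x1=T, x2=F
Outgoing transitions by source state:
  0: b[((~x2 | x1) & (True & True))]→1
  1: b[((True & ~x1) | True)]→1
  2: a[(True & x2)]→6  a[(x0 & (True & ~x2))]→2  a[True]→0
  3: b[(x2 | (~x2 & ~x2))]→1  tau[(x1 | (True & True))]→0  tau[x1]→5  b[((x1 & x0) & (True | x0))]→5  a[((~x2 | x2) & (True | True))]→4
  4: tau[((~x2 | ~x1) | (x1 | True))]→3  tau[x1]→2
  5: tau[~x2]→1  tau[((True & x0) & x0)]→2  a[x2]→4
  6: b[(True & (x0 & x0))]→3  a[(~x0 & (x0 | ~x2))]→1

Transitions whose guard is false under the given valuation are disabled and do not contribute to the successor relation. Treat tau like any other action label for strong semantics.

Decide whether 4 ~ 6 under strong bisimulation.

Bisimulation quotient by refinement:
  round 0: {{0,1,2,3,4,5,6}}
  round 1: {{0,1,6},{2},{3},{4,5}}
  round 2: {{0,1},{2},{3},{4},{5},{6}}
stable after 3 split(s): 6 block(s)
[4]={4}  [6]={6}

Answer: NOT BISIMILAR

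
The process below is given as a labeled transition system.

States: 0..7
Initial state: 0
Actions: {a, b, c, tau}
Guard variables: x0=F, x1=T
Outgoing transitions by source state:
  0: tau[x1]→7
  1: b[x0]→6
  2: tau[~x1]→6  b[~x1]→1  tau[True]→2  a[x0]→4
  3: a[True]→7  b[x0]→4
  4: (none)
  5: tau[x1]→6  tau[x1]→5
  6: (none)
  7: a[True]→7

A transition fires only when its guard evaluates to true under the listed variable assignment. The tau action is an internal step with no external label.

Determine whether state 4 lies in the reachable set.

Answer: UNREACHABLE

Analysis:
After dropping false guards: 6 live edges.
L0 = {0}
L1 = {7}  now seen {0,7}
Reachable = {0,7}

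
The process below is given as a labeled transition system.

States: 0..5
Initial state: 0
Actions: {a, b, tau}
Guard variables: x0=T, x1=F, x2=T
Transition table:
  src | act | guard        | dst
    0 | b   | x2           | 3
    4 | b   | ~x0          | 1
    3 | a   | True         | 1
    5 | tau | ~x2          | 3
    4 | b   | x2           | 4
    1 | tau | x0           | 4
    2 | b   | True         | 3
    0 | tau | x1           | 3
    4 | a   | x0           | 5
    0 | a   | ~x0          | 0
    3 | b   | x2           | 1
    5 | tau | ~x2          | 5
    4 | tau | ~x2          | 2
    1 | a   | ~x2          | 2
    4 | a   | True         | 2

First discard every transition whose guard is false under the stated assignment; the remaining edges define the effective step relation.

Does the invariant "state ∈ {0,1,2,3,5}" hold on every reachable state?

Answer: INVARIANT VIOLATED at state 4

Working:
Allowed set {0,1,2,3,5}
Reach set: {0,1,2,3,4,5}
  0: safe
  1: safe
  2: safe
  3: safe
  4: VIOLATES
  5: safe
counterexample path to 4: b·a·tau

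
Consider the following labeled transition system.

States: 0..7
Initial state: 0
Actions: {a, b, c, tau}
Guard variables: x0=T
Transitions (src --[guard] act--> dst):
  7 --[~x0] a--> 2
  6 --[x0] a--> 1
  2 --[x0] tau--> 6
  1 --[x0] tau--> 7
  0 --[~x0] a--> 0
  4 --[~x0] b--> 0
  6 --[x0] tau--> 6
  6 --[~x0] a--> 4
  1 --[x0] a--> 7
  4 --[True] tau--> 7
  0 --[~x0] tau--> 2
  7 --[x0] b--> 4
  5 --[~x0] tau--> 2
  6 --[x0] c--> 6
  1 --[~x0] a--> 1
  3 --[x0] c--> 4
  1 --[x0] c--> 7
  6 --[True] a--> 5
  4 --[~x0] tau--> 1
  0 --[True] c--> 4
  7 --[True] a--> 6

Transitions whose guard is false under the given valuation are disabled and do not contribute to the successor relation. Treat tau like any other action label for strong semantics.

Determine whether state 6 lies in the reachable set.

Answer: REACHABLE

Working:
13 transition(s) survive guard evaluation.
depth 0: {0}
depth 1: {4}  total {0,4}
depth 2: {7}  total {0,4,7}
depth 3: {6}  total {0,4,6,7}
depth 4: {1,5}  total {0,1,4,5,6,7}
R = {0,1,4,5,6,7}
Path to 6: c·tau·a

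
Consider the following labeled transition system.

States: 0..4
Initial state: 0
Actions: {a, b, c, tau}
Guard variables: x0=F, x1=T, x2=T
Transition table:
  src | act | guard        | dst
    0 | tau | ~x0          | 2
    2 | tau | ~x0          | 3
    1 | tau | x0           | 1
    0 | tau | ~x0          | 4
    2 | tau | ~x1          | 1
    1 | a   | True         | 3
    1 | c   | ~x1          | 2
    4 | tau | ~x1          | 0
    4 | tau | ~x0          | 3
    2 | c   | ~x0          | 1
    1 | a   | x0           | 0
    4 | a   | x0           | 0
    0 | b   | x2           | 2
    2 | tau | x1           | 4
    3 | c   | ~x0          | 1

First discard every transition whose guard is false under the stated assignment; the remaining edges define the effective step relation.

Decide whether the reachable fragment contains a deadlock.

Answer: DEADLOCK-FREE

Working:
Reach set: {0,1,2,3,4}
  0: b→2  tau→2  tau→4  [deg 3]
  1: a→3  [deg 1]
  2: c→1  tau→3  tau→4  [deg 3]
  3: c→1  [deg 1]
  4: tau→3  [deg 1]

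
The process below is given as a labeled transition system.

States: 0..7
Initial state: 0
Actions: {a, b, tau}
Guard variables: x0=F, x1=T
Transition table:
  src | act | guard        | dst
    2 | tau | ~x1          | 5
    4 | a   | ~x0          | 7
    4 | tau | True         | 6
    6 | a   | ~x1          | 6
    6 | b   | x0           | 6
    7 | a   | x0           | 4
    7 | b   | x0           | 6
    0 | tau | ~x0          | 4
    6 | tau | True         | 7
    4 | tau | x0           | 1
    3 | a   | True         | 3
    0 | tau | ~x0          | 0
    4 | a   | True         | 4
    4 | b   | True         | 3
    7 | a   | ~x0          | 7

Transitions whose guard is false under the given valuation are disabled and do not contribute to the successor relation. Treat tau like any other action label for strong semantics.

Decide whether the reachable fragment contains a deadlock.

Answer: DEADLOCK-FREE

Working:
Reachable = {0,3,4,6,7}
  0: tau→0  tau→4  [2 exit(s)]
  3: a→3  [1 exit(s)]
  4: a→4  a→7  b→3  tau→6  [4 exit(s)]
  6: tau→7  [1 exit(s)]
  7: a→7  [1 exit(s)]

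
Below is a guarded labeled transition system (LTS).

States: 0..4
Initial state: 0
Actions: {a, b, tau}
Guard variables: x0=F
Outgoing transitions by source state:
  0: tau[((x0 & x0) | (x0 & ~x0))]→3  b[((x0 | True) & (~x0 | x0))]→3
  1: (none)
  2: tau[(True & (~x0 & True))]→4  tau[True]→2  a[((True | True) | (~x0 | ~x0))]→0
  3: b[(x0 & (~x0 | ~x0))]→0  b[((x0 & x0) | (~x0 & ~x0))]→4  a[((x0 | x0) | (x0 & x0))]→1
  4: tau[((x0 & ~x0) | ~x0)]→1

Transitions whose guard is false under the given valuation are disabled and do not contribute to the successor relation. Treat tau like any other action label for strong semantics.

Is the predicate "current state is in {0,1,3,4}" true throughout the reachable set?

Allowed set {0,1,3,4}
Reach set: {0,1,3,4}
  0: ok
  1: ok
  3: ok
  4: ok

Answer: INVARIANT HOLDS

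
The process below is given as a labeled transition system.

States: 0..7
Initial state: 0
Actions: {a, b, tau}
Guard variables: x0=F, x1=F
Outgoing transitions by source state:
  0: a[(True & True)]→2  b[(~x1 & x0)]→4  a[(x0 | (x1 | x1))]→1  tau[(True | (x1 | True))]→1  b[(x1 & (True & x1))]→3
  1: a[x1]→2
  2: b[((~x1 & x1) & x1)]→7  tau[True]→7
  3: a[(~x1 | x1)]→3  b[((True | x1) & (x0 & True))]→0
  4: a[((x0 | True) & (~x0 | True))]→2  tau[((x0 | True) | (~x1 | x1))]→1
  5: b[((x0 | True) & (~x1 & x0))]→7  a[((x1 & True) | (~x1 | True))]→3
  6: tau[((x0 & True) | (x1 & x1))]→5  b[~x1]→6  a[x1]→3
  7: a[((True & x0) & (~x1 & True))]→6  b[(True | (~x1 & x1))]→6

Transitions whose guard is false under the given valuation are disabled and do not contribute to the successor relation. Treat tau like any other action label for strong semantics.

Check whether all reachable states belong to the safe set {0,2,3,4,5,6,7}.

Answer: INVARIANT VIOLATED at state 1

Working:
Inv-set: {0,2,3,4,5,6,7}
Reachable = {0,1,2,6,7}
  0: safe
  1: VIOLATES
  2: safe
  6: safe
  7: safe
counterexample path to 1: tau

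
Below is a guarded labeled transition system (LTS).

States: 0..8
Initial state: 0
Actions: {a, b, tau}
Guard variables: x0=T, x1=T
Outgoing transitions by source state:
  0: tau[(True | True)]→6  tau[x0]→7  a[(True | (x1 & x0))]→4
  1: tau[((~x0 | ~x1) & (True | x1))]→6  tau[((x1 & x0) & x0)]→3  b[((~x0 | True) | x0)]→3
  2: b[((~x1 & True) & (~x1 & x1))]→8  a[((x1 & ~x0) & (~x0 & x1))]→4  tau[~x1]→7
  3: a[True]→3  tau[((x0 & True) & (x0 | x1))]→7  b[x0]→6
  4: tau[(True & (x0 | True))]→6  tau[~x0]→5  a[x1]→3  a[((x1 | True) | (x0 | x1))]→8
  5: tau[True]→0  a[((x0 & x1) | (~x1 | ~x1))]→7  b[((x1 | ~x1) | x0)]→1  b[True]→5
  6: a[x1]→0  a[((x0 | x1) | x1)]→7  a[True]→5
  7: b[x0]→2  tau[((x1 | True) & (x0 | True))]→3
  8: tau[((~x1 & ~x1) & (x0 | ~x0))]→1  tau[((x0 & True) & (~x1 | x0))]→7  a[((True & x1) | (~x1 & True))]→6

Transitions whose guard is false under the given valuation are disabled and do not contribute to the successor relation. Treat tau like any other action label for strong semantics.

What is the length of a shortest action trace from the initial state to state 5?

Answer: 2

Analysis:
Breadth-first toward 5:
  Layer 0: {0}
  Layer 1: {4,6,7}
  Layer 2: {2,3,5,8}
depth(5)=2, e.g. tau·a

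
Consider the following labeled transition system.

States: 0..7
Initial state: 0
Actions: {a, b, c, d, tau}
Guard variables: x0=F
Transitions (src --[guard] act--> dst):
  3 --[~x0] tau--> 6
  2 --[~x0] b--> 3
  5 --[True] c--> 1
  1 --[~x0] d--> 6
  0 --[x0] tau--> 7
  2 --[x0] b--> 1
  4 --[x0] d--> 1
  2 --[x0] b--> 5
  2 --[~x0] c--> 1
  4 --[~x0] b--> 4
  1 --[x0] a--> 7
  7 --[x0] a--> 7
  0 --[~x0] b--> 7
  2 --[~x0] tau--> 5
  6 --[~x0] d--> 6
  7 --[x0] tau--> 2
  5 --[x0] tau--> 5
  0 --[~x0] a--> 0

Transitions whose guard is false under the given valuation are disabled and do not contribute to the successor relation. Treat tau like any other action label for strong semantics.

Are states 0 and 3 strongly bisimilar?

Compute ~ classes (split until stable):
  round 0: {{0,1,2,3,4,5,6,7}}
  round 1: {{0},{1,6},{2},{3},{4},{5},{7}}
7 equivalence class(es) (converged in 2)
[0]={0}  [3]={3}

Answer: NOT BISIMILAR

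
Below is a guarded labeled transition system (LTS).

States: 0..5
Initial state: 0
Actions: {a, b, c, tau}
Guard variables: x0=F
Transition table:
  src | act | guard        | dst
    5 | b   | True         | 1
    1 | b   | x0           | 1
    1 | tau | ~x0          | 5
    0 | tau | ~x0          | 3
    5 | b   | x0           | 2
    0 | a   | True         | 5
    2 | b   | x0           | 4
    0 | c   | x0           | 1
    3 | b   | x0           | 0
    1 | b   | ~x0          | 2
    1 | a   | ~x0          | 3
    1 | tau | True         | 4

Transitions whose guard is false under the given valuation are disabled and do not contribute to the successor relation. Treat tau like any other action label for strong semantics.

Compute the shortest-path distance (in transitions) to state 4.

Answer: 3

Trace:
Breadth-first toward 4:
  depth 0: {0}
  depth 1: {3,5}
  depth 2: {1}
  depth 3: {2,4}
4 enters at depth 3; path a·b·tau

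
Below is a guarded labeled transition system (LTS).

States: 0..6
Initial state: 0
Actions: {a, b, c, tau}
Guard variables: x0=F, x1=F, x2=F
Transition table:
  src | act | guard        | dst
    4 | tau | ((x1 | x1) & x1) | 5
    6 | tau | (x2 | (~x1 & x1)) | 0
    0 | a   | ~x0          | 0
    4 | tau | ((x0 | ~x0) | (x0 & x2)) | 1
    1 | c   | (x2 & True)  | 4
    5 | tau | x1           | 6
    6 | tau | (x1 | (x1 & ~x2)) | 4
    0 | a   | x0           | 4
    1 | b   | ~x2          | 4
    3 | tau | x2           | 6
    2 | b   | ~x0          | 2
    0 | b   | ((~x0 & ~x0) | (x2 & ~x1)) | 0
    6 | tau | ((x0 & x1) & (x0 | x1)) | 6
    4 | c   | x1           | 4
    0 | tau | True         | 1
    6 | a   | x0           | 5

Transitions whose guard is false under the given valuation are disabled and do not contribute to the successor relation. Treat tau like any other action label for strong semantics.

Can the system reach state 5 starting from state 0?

Guard filter leaves 6 enabled edge(s).
depth 0: {0}
depth 1: {1}  total {0,1}
depth 2: {4}  total {0,1,4}
R = {0,1,4}

Answer: UNREACHABLE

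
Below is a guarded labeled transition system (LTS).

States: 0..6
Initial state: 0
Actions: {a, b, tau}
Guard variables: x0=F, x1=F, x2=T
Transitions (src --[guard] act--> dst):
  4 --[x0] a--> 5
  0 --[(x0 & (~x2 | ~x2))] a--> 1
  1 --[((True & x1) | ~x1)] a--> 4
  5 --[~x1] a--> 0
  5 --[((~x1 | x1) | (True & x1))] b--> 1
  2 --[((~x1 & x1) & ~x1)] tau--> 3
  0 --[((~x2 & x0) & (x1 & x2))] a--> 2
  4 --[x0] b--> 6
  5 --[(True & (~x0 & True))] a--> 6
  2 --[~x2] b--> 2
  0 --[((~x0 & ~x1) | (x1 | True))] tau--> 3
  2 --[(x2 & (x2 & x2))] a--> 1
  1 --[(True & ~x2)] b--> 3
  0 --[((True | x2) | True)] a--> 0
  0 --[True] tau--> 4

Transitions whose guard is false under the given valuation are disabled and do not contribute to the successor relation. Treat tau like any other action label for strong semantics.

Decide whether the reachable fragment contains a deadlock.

Reach set: {0,3,4}
  0: a→0  tau→3  tau→4  [3 exit(s)]
  3: ∅  [no exit]
  4: ∅  [no exit]
witness 3: tau

Answer: DEADLOCK at state 3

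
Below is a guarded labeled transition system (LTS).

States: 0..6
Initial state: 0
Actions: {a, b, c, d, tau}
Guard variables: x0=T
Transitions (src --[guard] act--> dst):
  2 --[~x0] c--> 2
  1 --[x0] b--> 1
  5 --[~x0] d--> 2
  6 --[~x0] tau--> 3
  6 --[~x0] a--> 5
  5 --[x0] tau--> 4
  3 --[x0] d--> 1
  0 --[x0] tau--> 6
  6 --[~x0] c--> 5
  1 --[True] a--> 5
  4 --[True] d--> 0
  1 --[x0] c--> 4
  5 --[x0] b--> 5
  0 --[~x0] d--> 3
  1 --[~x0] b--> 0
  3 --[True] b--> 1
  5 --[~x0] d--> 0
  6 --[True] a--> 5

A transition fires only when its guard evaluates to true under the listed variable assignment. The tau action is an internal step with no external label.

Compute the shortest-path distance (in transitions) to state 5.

Layered search for 5:
  depth 0: {0}
  depth 1: {6}
  depth 2: {5}
5 enters at depth 2; path tau·a

Answer: 2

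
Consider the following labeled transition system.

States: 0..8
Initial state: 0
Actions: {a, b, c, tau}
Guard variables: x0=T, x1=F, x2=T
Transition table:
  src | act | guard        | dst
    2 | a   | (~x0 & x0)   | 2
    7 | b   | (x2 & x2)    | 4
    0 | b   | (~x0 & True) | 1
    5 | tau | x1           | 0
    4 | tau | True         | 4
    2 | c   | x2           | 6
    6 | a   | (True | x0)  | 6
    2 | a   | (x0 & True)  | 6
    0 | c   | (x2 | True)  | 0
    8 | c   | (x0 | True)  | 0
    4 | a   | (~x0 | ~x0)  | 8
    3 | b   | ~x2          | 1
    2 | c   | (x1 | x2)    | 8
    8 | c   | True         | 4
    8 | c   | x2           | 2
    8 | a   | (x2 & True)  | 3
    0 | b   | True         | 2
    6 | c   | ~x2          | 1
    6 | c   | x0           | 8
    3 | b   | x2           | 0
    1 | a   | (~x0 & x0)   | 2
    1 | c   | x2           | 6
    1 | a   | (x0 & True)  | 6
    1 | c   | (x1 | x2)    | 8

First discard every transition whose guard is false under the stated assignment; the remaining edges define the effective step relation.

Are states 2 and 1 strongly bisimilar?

Answer: BISIMILAR

Trace:
Bisimulation quotient by refinement:
  π0 = {{0,1,2,3,4,5,6,7,8}}
  π1 = {{0},{1,2,6,8},{3,7},{4},{5}}
  π2 = {{0},{1,2,6},{3},{4},{5},{7},{8}}
  π3 = {{0},{1,2},{3},{4},{5},{6},{7},{8}}
Fixed point at round 4; 8 class(es).
class of 2: {1,2}; class of 1: {1,2}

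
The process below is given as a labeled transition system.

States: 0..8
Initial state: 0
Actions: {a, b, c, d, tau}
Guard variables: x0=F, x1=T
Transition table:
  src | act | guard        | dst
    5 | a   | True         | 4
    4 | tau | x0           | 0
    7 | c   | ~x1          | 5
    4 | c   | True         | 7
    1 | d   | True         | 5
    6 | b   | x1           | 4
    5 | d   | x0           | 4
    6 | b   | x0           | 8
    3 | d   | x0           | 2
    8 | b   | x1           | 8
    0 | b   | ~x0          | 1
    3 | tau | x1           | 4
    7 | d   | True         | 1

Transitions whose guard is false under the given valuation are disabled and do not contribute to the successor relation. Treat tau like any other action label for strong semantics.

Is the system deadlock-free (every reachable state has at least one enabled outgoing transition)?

Answer: DEADLOCK-FREE

Analysis:
Reachable = {0,1,4,5,7}
  0: b→1  [1 out]
  1: d→5  [1 out]
  4: c→7  [1 out]
  5: a→4  [1 out]
  7: d→1  [1 out]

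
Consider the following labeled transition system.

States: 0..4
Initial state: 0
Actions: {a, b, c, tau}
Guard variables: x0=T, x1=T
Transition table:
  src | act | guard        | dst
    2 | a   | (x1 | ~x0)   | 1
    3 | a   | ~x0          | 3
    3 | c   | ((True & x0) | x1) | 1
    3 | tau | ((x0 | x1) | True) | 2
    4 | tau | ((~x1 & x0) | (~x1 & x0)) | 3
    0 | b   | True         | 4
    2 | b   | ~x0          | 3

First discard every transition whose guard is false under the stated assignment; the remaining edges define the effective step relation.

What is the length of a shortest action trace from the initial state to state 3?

Layered search for 3:
  Layer 0: {0}
  Layer 1: {4}
3 never appears.

Answer: UNREACHABLE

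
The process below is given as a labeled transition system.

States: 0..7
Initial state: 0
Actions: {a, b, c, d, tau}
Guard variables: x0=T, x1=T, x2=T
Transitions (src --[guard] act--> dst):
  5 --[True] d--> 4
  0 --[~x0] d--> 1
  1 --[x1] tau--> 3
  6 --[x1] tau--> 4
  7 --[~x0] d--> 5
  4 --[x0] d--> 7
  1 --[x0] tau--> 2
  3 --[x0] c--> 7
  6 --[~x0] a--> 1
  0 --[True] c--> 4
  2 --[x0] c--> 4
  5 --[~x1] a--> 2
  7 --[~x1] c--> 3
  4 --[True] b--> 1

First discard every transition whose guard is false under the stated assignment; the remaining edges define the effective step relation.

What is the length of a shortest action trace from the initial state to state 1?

Layered search for 1:
  depth 0: {0}
  depth 1: {4}
  depth 2: {1,7}
first hit 1 at d=2 via c·b

Answer: 2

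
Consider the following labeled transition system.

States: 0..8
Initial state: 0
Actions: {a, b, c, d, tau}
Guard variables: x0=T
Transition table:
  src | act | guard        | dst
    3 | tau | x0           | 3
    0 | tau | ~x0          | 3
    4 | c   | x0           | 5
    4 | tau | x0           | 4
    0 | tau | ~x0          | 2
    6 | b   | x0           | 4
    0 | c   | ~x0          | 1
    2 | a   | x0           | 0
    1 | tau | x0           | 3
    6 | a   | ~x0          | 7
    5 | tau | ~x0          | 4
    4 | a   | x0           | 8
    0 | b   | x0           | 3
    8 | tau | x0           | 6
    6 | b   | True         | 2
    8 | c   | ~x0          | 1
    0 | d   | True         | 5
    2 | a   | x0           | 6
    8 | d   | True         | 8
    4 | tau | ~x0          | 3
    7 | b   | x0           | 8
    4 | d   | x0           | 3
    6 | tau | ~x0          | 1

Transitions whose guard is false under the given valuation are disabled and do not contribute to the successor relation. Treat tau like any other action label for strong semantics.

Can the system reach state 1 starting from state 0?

After dropping false guards: 15 live edges.
depth 0: {0}
depth 1: {3,5}  now seen {0,3,5}
Reach set: {0,3,5}

Answer: UNREACHABLE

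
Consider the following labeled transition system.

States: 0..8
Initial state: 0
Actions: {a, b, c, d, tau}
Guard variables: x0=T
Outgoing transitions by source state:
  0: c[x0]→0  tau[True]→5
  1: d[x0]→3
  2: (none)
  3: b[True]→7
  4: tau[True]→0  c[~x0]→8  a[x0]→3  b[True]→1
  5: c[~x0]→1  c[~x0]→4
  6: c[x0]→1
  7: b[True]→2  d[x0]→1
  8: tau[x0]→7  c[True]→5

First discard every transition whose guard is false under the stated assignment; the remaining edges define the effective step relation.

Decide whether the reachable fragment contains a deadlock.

Reach set: {0,5}
  0: c→0  tau→5  [2 exit(s)]
  5: ∅  [no exit]
Path to 5: tau

Answer: DEADLOCK at state 5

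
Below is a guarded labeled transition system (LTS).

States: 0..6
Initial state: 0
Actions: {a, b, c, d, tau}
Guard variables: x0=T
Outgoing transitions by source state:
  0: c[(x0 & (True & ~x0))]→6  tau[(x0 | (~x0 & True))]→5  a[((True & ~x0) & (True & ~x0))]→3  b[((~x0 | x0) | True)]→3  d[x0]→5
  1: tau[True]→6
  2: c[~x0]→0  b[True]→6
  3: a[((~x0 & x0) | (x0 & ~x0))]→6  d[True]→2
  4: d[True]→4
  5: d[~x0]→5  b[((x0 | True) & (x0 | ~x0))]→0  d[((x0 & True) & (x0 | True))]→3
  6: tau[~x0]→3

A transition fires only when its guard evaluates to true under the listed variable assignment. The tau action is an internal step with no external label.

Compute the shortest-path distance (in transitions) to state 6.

Breadth-first toward 6:
  depth 0: {0}
  depth 1: {3,5}
  depth 2: {2}
  depth 3: {6}
depth(6)=3, e.g. b·d·b

Answer: 3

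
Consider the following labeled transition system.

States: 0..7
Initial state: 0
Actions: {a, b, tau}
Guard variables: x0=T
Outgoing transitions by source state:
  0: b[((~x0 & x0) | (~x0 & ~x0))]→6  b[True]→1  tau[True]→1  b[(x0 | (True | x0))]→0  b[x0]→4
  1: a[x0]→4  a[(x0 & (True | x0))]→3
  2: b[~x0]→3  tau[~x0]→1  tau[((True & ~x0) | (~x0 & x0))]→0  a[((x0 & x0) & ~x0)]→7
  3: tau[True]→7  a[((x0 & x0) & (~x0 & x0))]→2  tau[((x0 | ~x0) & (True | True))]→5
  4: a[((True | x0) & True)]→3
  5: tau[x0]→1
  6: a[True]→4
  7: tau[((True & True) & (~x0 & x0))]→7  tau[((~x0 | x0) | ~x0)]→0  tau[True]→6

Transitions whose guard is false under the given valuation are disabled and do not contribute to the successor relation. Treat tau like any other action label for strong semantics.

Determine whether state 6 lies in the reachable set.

After dropping false guards: 13 live edges.
L0 = {0}
L1 = {1,4}  now seen {0,1,4}
L2 = {3}  now seen {0,1,3,4}
L3 = {5,7}  now seen {0,1,3,4,5,7}
L4 = {6}  now seen {0,1,3,4,5,6,7}
Reachable = {0,1,3,4,5,6,7}
trace reaching 6: b·a·tau·tau

Answer: REACHABLE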